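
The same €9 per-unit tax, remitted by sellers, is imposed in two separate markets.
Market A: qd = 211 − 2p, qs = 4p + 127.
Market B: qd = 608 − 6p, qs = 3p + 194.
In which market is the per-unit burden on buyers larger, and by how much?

Market A, by €3.

Market A: pre-tax p* = €14, q* = 183; post-tax q = 171; per-unit burden on buyers = €6.
Market B: pre-tax p* = €46, q* = 332; post-tax q = 314; per-unit burden on buyers = €3.
Difference: €6 vs €3 → market A is larger by €3.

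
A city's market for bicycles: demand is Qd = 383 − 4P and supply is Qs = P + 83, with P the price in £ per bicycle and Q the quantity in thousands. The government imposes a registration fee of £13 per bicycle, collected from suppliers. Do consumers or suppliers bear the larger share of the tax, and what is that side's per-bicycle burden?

Without the tax, 383 − 4P = P + 83 gives 5P = 300, so P* = £60 and Q* = 143.
With the tax collected from suppliers, supply shifts: Qs = (P − 13) + 83.
Solving gives Q = 132.6 with consumers paying £62.6 and suppliers receiving £49.6 (the £13 wedge).
Per-bicycle burden: consumers £2.6, suppliers £10.4.
Suppliers take the larger share because supply is less price-elastic here (demand slope 4 vs supply slope 1).
The less price-elastic side of the market bears the larger share of a per-unit tax.

Suppliers bear the larger share: £10.4 per bicycle.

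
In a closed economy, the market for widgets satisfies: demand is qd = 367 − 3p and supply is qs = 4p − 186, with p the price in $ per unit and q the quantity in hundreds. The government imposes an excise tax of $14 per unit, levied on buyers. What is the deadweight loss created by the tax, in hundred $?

Deadweight loss = $168 hundred.

Before the tax: set 367 − 3p = 4p − 186 → p* = $79, q* = 130.
With the tax collected from buyers, demand (in seller-price terms) shifts: qd = 367 − 3(p + 14).
New equilibrium: buyers pay $87, suppliers receive $73, q = 106. (Wedge: pb − ps = 14.)
Quantity falls by |ΔQ| = |130 − 106| = 24.
DWL = ½ · t · |ΔQ| = ½ · 14 · 24 = $168.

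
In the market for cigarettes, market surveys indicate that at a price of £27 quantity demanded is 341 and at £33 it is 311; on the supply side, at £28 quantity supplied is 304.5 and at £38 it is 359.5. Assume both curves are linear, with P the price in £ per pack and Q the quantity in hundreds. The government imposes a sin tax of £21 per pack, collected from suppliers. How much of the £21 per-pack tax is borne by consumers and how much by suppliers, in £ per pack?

Consumers bear £11 per pack; suppliers bear £10 per pack.

Demand slope: (311 − 341)/(33 − 27) = -5, so Qd = 476 − 5P.
Supply slope: (359.5 − 304.5)/(38 − 28) = 5.5, so Qs = 5.5P + 150.5.
Without the tax, 476 − 5P = 5.5P + 150.5 gives 10.5P = 325.5, so P* = £31 and Q* = 321.
With the tax collected from suppliers, supply shifts: Qs = 5.5(P − 21) + 150.5.
New equilibrium: consumers pay £42, suppliers receive £21, Q = 266. (Wedge: Pb − Ps = 21.)
Burden on consumers: £11; on suppliers: £10. (They sum to £21.)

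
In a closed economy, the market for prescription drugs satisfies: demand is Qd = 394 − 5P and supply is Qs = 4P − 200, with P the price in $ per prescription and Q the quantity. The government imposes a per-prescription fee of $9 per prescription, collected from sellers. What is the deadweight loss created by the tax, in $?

Before the tax: set 394 − 5P = 4P − 200 → P* = $66, Q* = 64.
With the tax collected from sellers, supply shifts: Qs = 4(P − 9) − 200.
New equilibrium: buyers pay $70, sellers receive $61, Q = 44. (Wedge: Pb − Ps = 9.)
Quantity falls by |ΔQ| = |64 − 44| = 20.
DWL = ½ · t · |ΔQ| = ½ · 9 · 20 = $90.

Deadweight loss = $90.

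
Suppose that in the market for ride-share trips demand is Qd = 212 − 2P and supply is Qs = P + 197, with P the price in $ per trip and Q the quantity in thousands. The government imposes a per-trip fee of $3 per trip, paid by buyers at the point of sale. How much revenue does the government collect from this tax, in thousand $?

Before the tax: set 212 − 2P = P + 197 → P* = $5, Q* = 202.
With the tax collected from buyers, demand (in seller-price terms) shifts: Qd = 212 − 2(P + 3).
Solving gives Q = 200 with buyers paying $6 and producers receiving $3 (the $3 wedge).
Revenue = t · Q = 3 · 200 = $600.

Tax revenue = $600 thousand.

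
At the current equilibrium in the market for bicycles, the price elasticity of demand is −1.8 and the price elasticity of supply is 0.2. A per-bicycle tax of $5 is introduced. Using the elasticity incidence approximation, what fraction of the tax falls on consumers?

Consumers' share ≈ 0.1.

Incidence ratio: consumers' share ≈ εs / (εs + |εd|) = 0.2 / (0.2 + 1.8) = 0.1.
Supply is the less elastic side, so consumers bear the smaller share.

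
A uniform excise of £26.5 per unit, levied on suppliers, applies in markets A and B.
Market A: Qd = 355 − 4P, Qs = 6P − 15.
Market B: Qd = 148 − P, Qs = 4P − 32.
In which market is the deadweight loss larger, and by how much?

Market A: pre-tax P* = £37, Q* = 207; post-tax Q = 143.4; deadweight loss = £842.7.
Market B: pre-tax P* = £36, Q* = 112; post-tax Q = 90.8; deadweight loss = £280.9.
Difference: £842.7 vs £280.9 → market A is larger by £561.8.

Market A, by £561.8.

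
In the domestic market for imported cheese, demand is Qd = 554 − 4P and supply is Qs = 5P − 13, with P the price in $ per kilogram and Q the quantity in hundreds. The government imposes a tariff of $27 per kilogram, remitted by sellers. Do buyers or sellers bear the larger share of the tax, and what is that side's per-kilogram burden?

Without the tax, 554 − 4P = 5P − 13 gives 9P = 567, so P* = $63 and Q* = 302.
With the tax collected from sellers, supply shifts: Qs = 5(P − 27) − 13.
New equilibrium: buyers pay $78, sellers receive $51, Q = 242. (Wedge: Pb − Ps = 27.)
Per-kilogram burden: buyers $15, sellers $12.
Buyers take the larger share because demand is less price-elastic here (demand slope 4 vs supply slope 5).
The less price-elastic side of the market bears the larger share of a per-unit tax.

Buyers bear the larger share: $15 per kilogram.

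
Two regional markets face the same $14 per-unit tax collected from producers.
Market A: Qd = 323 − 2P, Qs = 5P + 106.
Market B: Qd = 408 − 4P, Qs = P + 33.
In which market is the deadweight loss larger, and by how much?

Market A, by $61.6.

Market A: pre-tax P* = $31, Q* = 261; post-tax Q = 241; deadweight loss = $140.
Market B: pre-tax P* = $75, Q* = 108; post-tax Q = 96.8; deadweight loss = $78.4.
Difference: $140 vs $78.4 → market A is larger by $61.6.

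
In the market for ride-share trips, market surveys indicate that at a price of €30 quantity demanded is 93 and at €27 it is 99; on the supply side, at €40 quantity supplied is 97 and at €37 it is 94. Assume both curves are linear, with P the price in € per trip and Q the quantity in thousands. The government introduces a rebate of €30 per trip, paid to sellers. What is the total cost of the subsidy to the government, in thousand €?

Government outlay = €3270 thousand.

Demand slope: (99 − 93)/(27 − 30) = -2, so Qd = 153 − 2P.
Supply slope: (94 − 97)/(37 − 40) = 1, so Qs = P + 57.
Without the subsidy, 153 − 2P = P + 57 gives 3P = 96, so P* = €32 and Q* = 89.
With a per-unit subsidy paid to sellers, each receives P + 30 per unit sold, so supply becomes Qs = (P + 30) + 57.
New equilibrium: consumers pay €22, sellers receive €52, Q = 109. (Wedge: Pb − Ps = −30.)
Outlay = t · Q = 30 · 109 = €3270.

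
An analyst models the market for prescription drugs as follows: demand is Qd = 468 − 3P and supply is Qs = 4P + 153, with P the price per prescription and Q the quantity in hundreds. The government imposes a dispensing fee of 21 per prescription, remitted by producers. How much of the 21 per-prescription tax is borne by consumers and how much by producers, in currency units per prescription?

Consumers bear 12 per prescription; producers bear 9 per prescription.

Without the tax, 468 − 3P = 4P + 153 gives 7P = 315, so P* = 45 and Q* = 333.
With the tax collected from producers, supply shifts: Qs = 4(P − 21) + 153.
Solving gives Q = 297 with consumers paying 57 and producers receiving 36 (the 21 wedge).
Burden on consumers: 12; on producers: 9. (They sum to 21.)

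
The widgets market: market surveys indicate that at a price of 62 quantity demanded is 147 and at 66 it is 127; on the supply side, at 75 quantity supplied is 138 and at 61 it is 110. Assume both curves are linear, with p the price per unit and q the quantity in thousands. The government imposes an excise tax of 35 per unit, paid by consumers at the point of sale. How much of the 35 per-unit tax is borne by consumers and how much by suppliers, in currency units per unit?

Consumers bear 10 per unit; suppliers bear 25 per unit.

Demand slope: (127 − 147)/(66 − 62) = -5, so qd = 457 − 5p.
Supply slope: (110 − 138)/(61 − 75) = 2, so qs = 2p − 12.
Before the tax: set 457 − 5p = 2p − 12 → p* = 67, q* = 122.
With the tax collected from consumers, demand (in seller-price terms) shifts: qd = 457 − 5(p + 35).
Solving gives q = 72 with consumers paying 77 and suppliers receiving 42 (the 35 wedge).
Burden on consumers: 10; on suppliers: 25. (They sum to 35.)
The less price-elastic side of the market bears the larger share of a per-unit tax.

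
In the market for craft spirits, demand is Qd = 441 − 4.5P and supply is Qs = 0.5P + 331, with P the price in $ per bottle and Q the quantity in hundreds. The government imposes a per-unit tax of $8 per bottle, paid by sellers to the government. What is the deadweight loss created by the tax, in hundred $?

Deadweight loss = $14.4 hundred.

Without the tax, 441 − 4.5P = 0.5P + 331 gives 5P = 110, so P* = $22 and Q* = 342.
With the tax collected from sellers, supply shifts: Qs = 0.5(P − 8) + 331.
Solving gives Q = 338.4 with consumers paying $22.8 and sellers receiving $14.8 (the $8 wedge).
Quantity falls by |ΔQ| = |342 − 338.4| = 3.6.
DWL = ½ · t · |ΔQ| = ½ · 8 · 3.6 = $14.4.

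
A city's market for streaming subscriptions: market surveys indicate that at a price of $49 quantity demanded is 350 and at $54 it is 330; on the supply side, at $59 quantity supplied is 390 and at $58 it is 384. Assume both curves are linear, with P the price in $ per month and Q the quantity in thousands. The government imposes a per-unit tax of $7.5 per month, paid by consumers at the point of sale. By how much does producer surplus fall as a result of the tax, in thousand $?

Demand slope: (330 − 350)/(54 − 49) = -4, so Qd = 546 − 4P.
Supply slope: (384 − 390)/(58 − 59) = 6, so Qs = 6P + 36.
Without the tax, 546 − 4P = 6P + 36 gives 10P = 510, so P* = $51 and Q* = 342.
With the tax collected from consumers, demand (in seller-price terms) shifts: Qd = 546 − 4(P + 7.5).
Solving gives Q = 324 with consumers paying $55.5 and sellers receiving $48 (the $7.5 wedge).
ΔPS is the trapezoid between Q = 324 and Q = 342 of height $3: ½ · (342 + 324) · 3 = $999.

Producer surplus falls by $999 thousand.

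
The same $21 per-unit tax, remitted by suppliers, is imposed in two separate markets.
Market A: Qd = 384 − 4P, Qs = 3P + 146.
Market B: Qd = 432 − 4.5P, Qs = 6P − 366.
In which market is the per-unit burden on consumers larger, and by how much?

Market B, by $3.

Market A: pre-tax P* = $34, Q* = 248; post-tax Q = 212; per-unit burden on consumers = $9.
Market B: pre-tax P* = $76, Q* = 90; post-tax Q = 36; per-unit burden on consumers = $12.
Difference: $9 vs $12 → market B is larger by $3.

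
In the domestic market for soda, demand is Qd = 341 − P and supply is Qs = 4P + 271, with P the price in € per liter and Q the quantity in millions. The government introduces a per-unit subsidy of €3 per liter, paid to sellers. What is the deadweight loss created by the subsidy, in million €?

Deadweight loss = €3.6 million.

Without the subsidy, 341 − P = 4P + 271 gives 5P = 70, so P* = €14 and Q* = 327.
With a per-unit subsidy paid to sellers, each receives P + 3 per unit sold, so supply becomes Qs = 4(P + 3) + 271.
Solving gives Q = 329.4 with buyers paying €11.6 and sellers receiving €14.6 (the €3 wedge).
Quantity rises by |ΔQ| = |327 − 329.4| = 2.4.
DWL = ½ · t · |ΔQ| = ½ · 3 · 2.4 = €3.6.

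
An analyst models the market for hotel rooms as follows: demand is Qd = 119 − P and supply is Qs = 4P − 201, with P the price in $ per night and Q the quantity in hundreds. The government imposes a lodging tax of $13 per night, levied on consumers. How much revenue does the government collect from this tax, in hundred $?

Without the tax, 119 − P = 4P − 201 gives 5P = 320, so P* = $64 and Q* = 55.
With the tax collected from consumers, demand (in seller-price terms) shifts: Qd = 119 − (P + 13).
Solving gives Q = 44.6 with consumers paying $74.4 and sellers receiving $61.4 (the $13 wedge).
Revenue = t · Q = 13 · 44.6 = $579.8.

Tax revenue = $579.8 hundred.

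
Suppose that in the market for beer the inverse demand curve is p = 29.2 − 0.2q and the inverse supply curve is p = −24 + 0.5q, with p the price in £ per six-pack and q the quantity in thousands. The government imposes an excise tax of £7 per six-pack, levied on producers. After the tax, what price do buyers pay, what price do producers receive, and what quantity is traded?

Inverting to q(p) form: qd = 146 − 5p; qs = 2p + 48.
Without the tax, 146 − 5p = 2p + 48 gives 7p = 98, so p* = £14 and q* = 76.
With the tax collected from producers, supply shifts: qs = 2(p − 7) + 48.
New equilibrium: buyers pay £16, producers receive £9, q = 66. (Wedge: pb − ps = 7.)

Buyers pay £16; producers receive £9; quantity = 66.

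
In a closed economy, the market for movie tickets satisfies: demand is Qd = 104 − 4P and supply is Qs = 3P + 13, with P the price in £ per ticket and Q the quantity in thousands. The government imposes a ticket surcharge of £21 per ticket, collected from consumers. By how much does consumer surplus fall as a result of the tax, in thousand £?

Without the tax, 104 − 4P = 3P + 13 gives 7P = 91, so P* = £13 and Q* = 52.
With the tax collected from consumers, demand (in seller-price terms) shifts: Qd = 104 − 4(P + 21).
Solving gives Q = 16 with consumers paying £22 and sellers receiving £1 (the £21 wedge).
ΔCS is the trapezoid between Q = 16 and Q = 52 of height £9: ½ · (52 + 16) · 9 = £306.

Consumer surplus falls by £306 thousand.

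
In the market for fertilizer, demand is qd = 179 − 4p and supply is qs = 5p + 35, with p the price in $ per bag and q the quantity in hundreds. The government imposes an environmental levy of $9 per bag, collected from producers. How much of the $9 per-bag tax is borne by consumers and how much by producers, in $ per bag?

Consumers bear $5 per bag; producers bear $4 per bag.

Without the tax, 179 − 4p = 5p + 35 gives 9p = 144, so p* = $16 and q* = 115.
With the tax collected from producers, supply shifts: qs = 5(p − 9) + 35.
Solving gives q = 95 with consumers paying $21 and producers receiving $12 (the $9 wedge).
Burden on consumers: $5; on producers: $4. (They sum to $9.)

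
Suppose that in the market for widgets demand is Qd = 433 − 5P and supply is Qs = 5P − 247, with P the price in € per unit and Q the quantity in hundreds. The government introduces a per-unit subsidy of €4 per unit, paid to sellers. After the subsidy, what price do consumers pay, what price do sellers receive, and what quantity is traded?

Without the subsidy, 433 − 5P = 5P − 247 gives 10P = 680, so P* = €68 and Q* = 93.
With a per-unit subsidy paid to sellers, each receives P + 4 per unit sold, so supply becomes Qs = 5(P + 4) − 247.
Solving gives Q = 103 with consumers paying €66 and sellers receiving €70 (the €4 wedge).

Consumers pay €66; sellers receive €70; quantity = 103.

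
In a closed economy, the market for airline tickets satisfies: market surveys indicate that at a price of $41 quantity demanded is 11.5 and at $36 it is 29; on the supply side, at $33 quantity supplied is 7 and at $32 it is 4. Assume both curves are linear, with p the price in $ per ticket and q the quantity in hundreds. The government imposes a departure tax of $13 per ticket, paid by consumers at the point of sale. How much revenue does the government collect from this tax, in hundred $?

Demand slope: (29 − 11.5)/(36 − 41) = -3.5, so qd = 155 − 3.5p.
Supply slope: (4 − 7)/(32 − 33) = 3, so qs = 3p − 92.
Before the tax: set 155 − 3.5p = 3p − 92 → p* = $38, q* = 22.
With the tax collected from consumers, demand (in seller-price terms) shifts: qd = 155 − 3.5(p + 13).
Solving gives q = 1 with consumers paying $44 and sellers receiving $31 (the $13 wedge).
Revenue = t · Q = 13 · 1 = $13.

Tax revenue = $13 hundred.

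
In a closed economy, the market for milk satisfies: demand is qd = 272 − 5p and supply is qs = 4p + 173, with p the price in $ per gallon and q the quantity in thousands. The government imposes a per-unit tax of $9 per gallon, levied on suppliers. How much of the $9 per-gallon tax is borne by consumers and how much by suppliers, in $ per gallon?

Before the tax: set 272 − 5p = 4p + 173 → p* = $11, q* = 217.
With the tax collected from suppliers, supply shifts: qs = 4(p − 9) + 173.
New equilibrium: consumers pay $15, suppliers receive $6, q = 197. (Wedge: pb − ps = 9.)
Burden on consumers: $4; on suppliers: $5. (They sum to $9.)
The less price-elastic side of the market bears the larger share of a per-unit tax.

Consumers bear $4 per gallon; suppliers bear $5 per gallon.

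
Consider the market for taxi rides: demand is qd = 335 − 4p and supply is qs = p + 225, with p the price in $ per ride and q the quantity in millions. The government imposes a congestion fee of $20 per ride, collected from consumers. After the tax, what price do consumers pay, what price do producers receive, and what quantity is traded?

Before the tax: set 335 − 4p = p + 225 → p* = $22, q* = 247.
With the tax collected from consumers, demand (in seller-price terms) shifts: qd = 335 − 4(p + 20).
New equilibrium: consumers pay $26, producers receive $6, q = 231. (Wedge: pb − ps = 20.)
The less price-elastic side of the market bears the larger share of a per-unit tax.

Consumers pay $26; producers receive $6; quantity = 231.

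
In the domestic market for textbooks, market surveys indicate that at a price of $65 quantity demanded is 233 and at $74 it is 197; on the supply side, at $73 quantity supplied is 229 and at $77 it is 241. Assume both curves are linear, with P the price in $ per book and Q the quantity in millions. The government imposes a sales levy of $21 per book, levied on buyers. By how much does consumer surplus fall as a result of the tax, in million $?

Demand slope: (197 − 233)/(74 − 65) = -4, so Qd = 493 − 4P.
Supply slope: (241 − 229)/(77 − 73) = 3, so Qs = 3P + 10.
Without the tax, 493 − 4P = 3P + 10 gives 7P = 483, so P* = $69 and Q* = 217.
With the tax collected from buyers, demand (in seller-price terms) shifts: Qd = 493 − 4(P + 21).
Solving gives Q = 181 with buyers paying $78 and suppliers receiving $57 (the $21 wedge).
ΔCS is the trapezoid between Q = 181 and Q = 217 of height $9: ½ · (217 + 181) · 9 = $1791.

Consumer surplus falls by $1791 million.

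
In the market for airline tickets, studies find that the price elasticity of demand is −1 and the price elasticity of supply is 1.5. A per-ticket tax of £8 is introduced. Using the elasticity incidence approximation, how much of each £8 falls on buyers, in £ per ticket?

Buyers bear ≈ £4.8 per ticket.

Incidence ratio: buyers' share ≈ εs / (εs + |εd|) = 1.5 / (1.5 + 1) = 0.6.
So buyers bear ≈ 0.6 × £8 = £4.8; producers bear £3.2.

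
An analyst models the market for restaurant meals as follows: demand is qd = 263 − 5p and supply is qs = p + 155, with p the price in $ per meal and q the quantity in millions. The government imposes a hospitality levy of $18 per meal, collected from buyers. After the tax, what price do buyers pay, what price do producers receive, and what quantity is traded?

Buyers pay $21; producers receive $3; quantity = 158.

Without the tax, 263 − 5p = p + 155 gives 6p = 108, so p* = $18 and q* = 173.
With the tax collected from buyers, demand (in seller-price terms) shifts: qd = 263 − 5(p + 18).
Solving gives q = 158 with buyers paying $21 and producers receiving $3 (the $18 wedge).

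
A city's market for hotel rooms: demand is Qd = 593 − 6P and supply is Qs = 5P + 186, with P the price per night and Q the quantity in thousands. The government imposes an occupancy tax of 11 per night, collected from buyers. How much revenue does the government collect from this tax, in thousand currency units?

Without the tax, 593 − 6P = 5P + 186 gives 11P = 407, so P* = 37 and Q* = 371.
With the tax collected from buyers, demand (in seller-price terms) shifts: Qd = 593 − 6(P + 11).
New equilibrium: buyers pay 42, producers receive 31, Q = 341. (Wedge: Pb − Ps = 11.)
Revenue = t · Q = 11 · 341 = 3751.

Tax revenue = 3751 thousand.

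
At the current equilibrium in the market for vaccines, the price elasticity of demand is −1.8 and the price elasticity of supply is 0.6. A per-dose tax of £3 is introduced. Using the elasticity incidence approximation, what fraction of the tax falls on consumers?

Consumers' share ≈ 0.25.

Incidence ratio: consumers' share ≈ εs / (εs + |εd|) = 0.6 / (0.6 + 1.8) = 0.25.
Supply is the less elastic side, so consumers bear the smaller share.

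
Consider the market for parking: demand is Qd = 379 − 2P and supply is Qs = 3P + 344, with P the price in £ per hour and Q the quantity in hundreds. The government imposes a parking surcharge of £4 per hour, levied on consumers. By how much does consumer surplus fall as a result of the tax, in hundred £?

Consumer surplus falls by £870.24 hundred.

Without the tax, 379 − 2P = 3P + 344 gives 5P = 35, so P* = £7 and Q* = 365.
With the tax collected from consumers, demand (in seller-price terms) shifts: Qd = 379 − 2(P + 4).
Solving gives Q = 360.2 with consumers paying £9.4 and suppliers receiving £5.4 (the £4 wedge).
ΔCS is the trapezoid between Q = 360.2 and Q = 365 of height £2.4: ½ · (365 + 360.2) · 2.4 = £870.24.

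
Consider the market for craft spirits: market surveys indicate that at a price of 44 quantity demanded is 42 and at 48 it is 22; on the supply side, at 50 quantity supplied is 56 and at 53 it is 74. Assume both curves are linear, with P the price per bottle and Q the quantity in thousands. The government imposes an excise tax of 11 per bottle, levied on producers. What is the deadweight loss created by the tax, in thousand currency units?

Deadweight loss = 165 thousand.

Demand slope: (22 − 42)/(48 − 44) = -5, so Qd = 262 − 5P.
Supply slope: (74 − 56)/(53 − 50) = 6, so Qs = 6P − 244.
Before the tax: set 262 − 5P = 6P − 244 → P* = 46, Q* = 32.
With the tax collected from producers, supply shifts: Qs = 6(P − 11) − 244.
New equilibrium: consumers pay 52, producers receive 41, Q = 2. (Wedge: Pb − Ps = 11.)
Quantity falls by |ΔQ| = |32 − 2| = 30.
DWL = ½ · t · |ΔQ| = ½ · 11 · 30 = 165.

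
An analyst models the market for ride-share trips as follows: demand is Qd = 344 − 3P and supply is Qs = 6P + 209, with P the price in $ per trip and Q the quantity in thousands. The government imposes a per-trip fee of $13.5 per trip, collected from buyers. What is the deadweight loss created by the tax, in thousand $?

Before the tax: set 344 − 3P = 6P + 209 → P* = $15, Q* = 299.
With the tax collected from buyers, demand (in seller-price terms) shifts: Qd = 344 − 3(P + 13.5).
New equilibrium: buyers pay $24, suppliers receive $10.5, Q = 272. (Wedge: Pb − Ps = 13.5.)
Quantity falls by |ΔQ| = |299 − 272| = 27.
DWL = ½ · t · |ΔQ| = ½ · 13.5 · 27 = $182.25.

Deadweight loss = $182.25 thousand.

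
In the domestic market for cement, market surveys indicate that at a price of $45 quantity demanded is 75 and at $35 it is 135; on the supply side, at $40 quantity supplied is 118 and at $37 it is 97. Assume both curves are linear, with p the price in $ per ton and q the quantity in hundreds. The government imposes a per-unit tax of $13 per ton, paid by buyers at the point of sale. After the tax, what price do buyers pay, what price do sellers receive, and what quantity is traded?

Demand slope: (135 − 75)/(35 − 45) = -6, so qd = 345 − 6p.
Supply slope: (97 − 118)/(37 − 40) = 7, so qs = 7p − 162.
Without the tax, 345 − 6p = 7p − 162 gives 13p = 507, so p* = $39 and q* = 111.
With the tax collected from buyers, demand (in seller-price terms) shifts: qd = 345 − 6(p + 13).
New equilibrium: buyers pay $46, sellers receive $33, q = 69. (Wedge: pb − ps = 13.)

Buyers pay $46; sellers receive $33; quantity = 69.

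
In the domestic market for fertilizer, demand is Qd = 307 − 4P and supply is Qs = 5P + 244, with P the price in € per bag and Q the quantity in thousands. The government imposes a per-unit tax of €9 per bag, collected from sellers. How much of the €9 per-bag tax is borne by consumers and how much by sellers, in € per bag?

Consumers bear €5 per bag; sellers bear €4 per bag.

Before the tax: set 307 − 4P = 5P + 244 → P* = €7, Q* = 279.
With the tax collected from sellers, supply shifts: Qs = 5(P − 9) + 244.
New equilibrium: consumers pay €12, sellers receive €3, Q = 259. (Wedge: Pb − Ps = 9.)
Burden on consumers: €5; on sellers: €4. (They sum to €9.)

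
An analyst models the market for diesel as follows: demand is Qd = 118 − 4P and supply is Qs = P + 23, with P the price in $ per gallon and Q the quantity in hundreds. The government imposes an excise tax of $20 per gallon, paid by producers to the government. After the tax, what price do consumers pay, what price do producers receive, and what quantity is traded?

Consumers pay $23; producers receive $3; quantity = 26.

Without the tax, 118 − 4P = P + 23 gives 5P = 95, so P* = $19 and Q* = 42.
With the tax collected from producers, supply shifts: Qs = (P − 20) + 23.
New equilibrium: consumers pay $23, producers receive $3, Q = 26. (Wedge: Pb − Ps = 20.)
The less price-elastic side of the market bears the larger share of a per-unit tax.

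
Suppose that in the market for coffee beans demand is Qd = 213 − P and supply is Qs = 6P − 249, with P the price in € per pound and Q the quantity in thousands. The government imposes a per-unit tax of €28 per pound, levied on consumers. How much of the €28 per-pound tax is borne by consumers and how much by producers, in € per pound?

Consumers bear €24 per pound; producers bear €4 per pound.

Before the tax: set 213 − P = 6P − 249 → P* = €66, Q* = 147.
With the tax collected from consumers, demand (in seller-price terms) shifts: Qd = 213 − (P + 28).
New equilibrium: consumers pay €90, producers receive €62, Q = 123. (Wedge: Pb − Ps = 28.)
Burden on consumers: €24; on producers: €4. (They sum to €28.)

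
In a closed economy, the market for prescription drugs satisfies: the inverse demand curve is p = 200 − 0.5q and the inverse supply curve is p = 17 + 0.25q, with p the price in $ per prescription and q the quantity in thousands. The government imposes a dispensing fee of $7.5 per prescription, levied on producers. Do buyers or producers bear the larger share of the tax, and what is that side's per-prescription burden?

Buyers bear the larger share: $5 per prescription.

Rewrite in direct form: qd = 400 − 2p and qs = 4p − 68.
Before the tax: set 400 − 2p = 4p − 68 → p* = $78, q* = 244.
With the tax collected from producers, supply shifts: qs = 4(p − 7.5) − 68.
Solving gives q = 234 with buyers paying $83 and producers receiving $75.5 (the $7.5 wedge).
Per-prescription burden: buyers $5, producers $2.5.
Buyers take the larger share because demand is less price-elastic here (demand slope 2 vs supply slope 4).
The less price-elastic side of the market bears the larger share of a per-unit tax.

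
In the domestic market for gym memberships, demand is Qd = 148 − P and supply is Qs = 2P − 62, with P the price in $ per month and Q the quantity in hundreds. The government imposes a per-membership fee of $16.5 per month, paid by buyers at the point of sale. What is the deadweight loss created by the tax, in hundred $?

Before the tax: set 148 − P = 2P − 62 → P* = $70, Q* = 78.
With the tax collected from buyers, demand (in seller-price terms) shifts: Qd = 148 − (P + 16.5).
New equilibrium: buyers pay $81, sellers receive $64.5, Q = 67. (Wedge: Pb − Ps = 16.5.)
Quantity falls by |ΔQ| = |78 − 67| = 11.
DWL = ½ · t · |ΔQ| = ½ · 16.5 · 11 = $90.75.

Deadweight loss = $90.75 hundred.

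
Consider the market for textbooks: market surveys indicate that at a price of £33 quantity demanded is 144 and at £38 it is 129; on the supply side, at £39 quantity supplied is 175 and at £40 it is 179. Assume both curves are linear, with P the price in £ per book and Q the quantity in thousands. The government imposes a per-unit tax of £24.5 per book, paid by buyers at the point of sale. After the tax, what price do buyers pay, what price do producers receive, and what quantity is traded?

Demand slope: (129 − 144)/(38 − 33) = -3, so Qd = 243 − 3P.
Supply slope: (179 − 175)/(40 − 39) = 4, so Qs = 4P + 19.
Before the tax: set 243 − 3P = 4P + 19 → P* = £32, Q* = 147.
With the tax collected from buyers, demand (in seller-price terms) shifts: Qd = 243 − 3(P + 24.5).
New equilibrium: buyers pay £46, producers receive £21.5, Q = 105. (Wedge: Pb − Ps = 24.5.)
The less price-elastic side of the market bears the larger share of a per-unit tax.

Buyers pay £46; producers receive £21.5; quantity = 105.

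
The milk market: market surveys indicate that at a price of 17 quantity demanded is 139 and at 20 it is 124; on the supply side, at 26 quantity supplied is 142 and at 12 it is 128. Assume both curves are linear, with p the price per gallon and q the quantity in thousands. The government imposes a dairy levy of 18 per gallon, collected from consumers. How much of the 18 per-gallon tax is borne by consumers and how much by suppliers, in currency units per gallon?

Consumers bear 3 per gallon; suppliers bear 15 per gallon.

Demand slope: (124 − 139)/(20 − 17) = -5, so qd = 224 − 5p.
Supply slope: (128 − 142)/(12 − 26) = 1, so qs = p + 116.
Before the tax: set 224 − 5p = p + 116 → p* = 18, q* = 134.
With the tax collected from consumers, demand (in seller-price terms) shifts: qd = 224 − 5(p + 18).
Solving gives q = 119 with consumers paying 21 and suppliers receiving 3 (the 18 wedge).
Burden on consumers: 3; on suppliers: 15. (They sum to 18.)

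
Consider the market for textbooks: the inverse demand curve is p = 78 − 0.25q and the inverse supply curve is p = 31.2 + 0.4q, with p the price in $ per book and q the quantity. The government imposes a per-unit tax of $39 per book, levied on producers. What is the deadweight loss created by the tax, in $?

Deadweight loss = $1170.

Inverting to q(p) form: qd = 312 − 4p; qs = 2.5p − 78.
Before the tax: set 312 − 4p = 2.5p − 78 → p* = $60, q* = 72.
With the tax collected from producers, supply shifts: qs = 2.5(p − 39) − 78.
Solving gives q = 12 with buyers paying $75 and producers receiving $36 (the $39 wedge).
Quantity falls by |ΔQ| = |72 − 12| = 60.
DWL = ½ · t · |ΔQ| = ½ · 39 · 60 = $1170.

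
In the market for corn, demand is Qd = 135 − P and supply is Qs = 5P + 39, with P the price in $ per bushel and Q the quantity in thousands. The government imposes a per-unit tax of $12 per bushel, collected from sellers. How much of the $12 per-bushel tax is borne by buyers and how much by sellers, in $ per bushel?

Buyers bear $10 per bushel; sellers bear $2 per bushel.

Without the tax, 135 − P = 5P + 39 gives 6P = 96, so P* = $16 and Q* = 119.
With the tax collected from sellers, supply shifts: Qs = 5(P − 12) + 39.
Solving gives Q = 109 with buyers paying $26 and sellers receiving $14 (the $12 wedge).
Burden on buyers: $10; on sellers: $2. (They sum to $12.)
The less price-elastic side of the market bears the larger share of a per-unit tax.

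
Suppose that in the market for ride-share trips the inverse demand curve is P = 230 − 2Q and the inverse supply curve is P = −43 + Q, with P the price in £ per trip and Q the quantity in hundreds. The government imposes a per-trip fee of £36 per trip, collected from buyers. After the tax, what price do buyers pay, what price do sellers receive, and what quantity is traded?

Rewrite in direct form: Qd = 115 − 0.5P and Qs = P + 43.
Without the tax, 115 − 0.5P = P + 43 gives 1.5P = 72, so P* = £48 and Q* = 91.
With the tax collected from buyers, demand (in seller-price terms) shifts: Qd = 115 − 0.5(P + 36).
Solving gives Q = 79 with buyers paying £72 and sellers receiving £36 (the £36 wedge).
The less price-elastic side of the market bears the larger share of a per-unit tax.

Buyers pay £72; sellers receive £36; quantity = 79.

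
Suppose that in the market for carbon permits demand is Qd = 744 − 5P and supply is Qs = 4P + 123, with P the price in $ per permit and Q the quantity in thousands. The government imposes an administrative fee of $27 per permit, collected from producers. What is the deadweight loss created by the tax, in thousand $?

Without the tax, 744 − 5P = 4P + 123 gives 9P = 621, so P* = $69 and Q* = 399.
With the tax collected from producers, supply shifts: Qs = 4(P − 27) + 123.
Solving gives Q = 339 with buyers paying $81 and producers receiving $54 (the $27 wedge).
Quantity falls by |ΔQ| = |399 − 339| = 60.
DWL = ½ · t · |ΔQ| = ½ · 27 · 60 = $810.

Deadweight loss = $810 thousand.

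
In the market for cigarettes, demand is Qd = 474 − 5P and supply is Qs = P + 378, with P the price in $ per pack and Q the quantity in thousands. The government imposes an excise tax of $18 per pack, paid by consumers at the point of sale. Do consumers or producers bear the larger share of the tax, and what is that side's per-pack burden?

Producers bear the larger share: $15 per pack.

Without the tax, 474 − 5P = P + 378 gives 6P = 96, so P* = $16 and Q* = 394.
With the tax collected from consumers, demand (in seller-price terms) shifts: Qd = 474 − 5(P + 18).
Solving gives Q = 379 with consumers paying $19 and producers receiving $1 (the $18 wedge).
Per-pack burden: consumers $3, producers $15.
Producers take the larger share because supply is less price-elastic here (demand slope 5 vs supply slope 1).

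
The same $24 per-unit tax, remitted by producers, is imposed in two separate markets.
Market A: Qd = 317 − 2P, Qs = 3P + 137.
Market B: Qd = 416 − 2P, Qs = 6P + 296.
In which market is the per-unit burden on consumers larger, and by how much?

Market A: pre-tax P* = $36, Q* = 245; post-tax Q = 216.2; per-unit burden on consumers = $14.4.
Market B: pre-tax P* = $15, Q* = 386; post-tax Q = 350; per-unit burden on consumers = $18.
Difference: $14.4 vs $18 → market B is larger by $3.6.

Market B, by $3.6.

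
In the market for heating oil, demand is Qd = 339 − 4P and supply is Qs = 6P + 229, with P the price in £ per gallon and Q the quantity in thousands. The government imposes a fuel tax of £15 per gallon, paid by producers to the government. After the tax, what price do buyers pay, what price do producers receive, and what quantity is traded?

Buyers pay £20; producers receive £5; quantity = 259.

Before the tax: set 339 − 4P = 6P + 229 → P* = £11, Q* = 295.
With the tax collected from producers, supply shifts: Qs = 6(P − 15) + 229.
New equilibrium: buyers pay £20, producers receive £5, Q = 259. (Wedge: Pb − Ps = 15.)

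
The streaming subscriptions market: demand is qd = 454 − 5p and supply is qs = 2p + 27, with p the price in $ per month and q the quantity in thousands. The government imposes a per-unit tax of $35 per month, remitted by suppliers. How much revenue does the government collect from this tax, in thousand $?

Tax revenue = $3465 thousand.

Before the tax: set 454 − 5p = 2p + 27 → p* = $61, q* = 149.
With the tax collected from suppliers, supply shifts: qs = 2(p − 35) + 27.
Solving gives q = 99 with buyers paying $71 and suppliers receiving $36 (the $35 wedge).
Revenue = t · Q = 35 · 99 = $3465.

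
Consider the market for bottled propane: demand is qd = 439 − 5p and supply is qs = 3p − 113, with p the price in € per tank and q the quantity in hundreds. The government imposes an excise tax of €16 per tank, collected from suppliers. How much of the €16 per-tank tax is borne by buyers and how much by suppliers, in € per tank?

Without the tax, 439 − 5p = 3p − 113 gives 8p = 552, so p* = €69 and q* = 94.
With the tax collected from suppliers, supply shifts: qs = 3(p − 16) − 113.
New equilibrium: buyers pay €75, suppliers receive €59, q = 64. (Wedge: pb − ps = 16.)
Burden on buyers: €6; on suppliers: €10. (They sum to €16.)
The less price-elastic side of the market bears the larger share of a per-unit tax.

Buyers bear €6 per tank; suppliers bear €10 per tank.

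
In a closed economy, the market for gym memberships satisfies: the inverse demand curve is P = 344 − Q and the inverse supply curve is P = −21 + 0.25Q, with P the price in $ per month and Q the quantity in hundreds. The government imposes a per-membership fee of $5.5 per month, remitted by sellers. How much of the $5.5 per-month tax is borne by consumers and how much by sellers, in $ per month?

Consumers bear $4.4 per month; sellers bear $1.1 per month.

Inverting to Q(P) form: Qd = 344 − P; Qs = 4P + 84.
Before the tax: set 344 − P = 4P + 84 → P* = $52, Q* = 292.
With the tax collected from sellers, supply shifts: Qs = 4(P − 5.5) + 84.
Solving gives Q = 287.6 with consumers paying $56.4 and sellers receiving $50.9 (the $5.5 wedge).
Burden on consumers: $4.4; on sellers: $1.1. (They sum to $5.5.)
The less price-elastic side of the market bears the larger share of a per-unit tax.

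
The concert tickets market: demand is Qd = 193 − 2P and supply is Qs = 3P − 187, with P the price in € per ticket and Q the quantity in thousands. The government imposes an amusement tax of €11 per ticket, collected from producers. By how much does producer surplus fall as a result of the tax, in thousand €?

Producer surplus falls by €151.36 thousand.

Without the tax, 193 − 2P = 3P − 187 gives 5P = 380, so P* = €76 and Q* = 41.
With the tax collected from producers, supply shifts: Qs = 3(P − 11) − 187.
New equilibrium: consumers pay €82.6, producers receive €71.6, Q = 27.8. (Wedge: Pb − Ps = 11.)
ΔPS is the trapezoid between Q = 27.8 and Q = 41 of height €4.4: ½ · (41 + 27.8) · 4.4 = €151.36.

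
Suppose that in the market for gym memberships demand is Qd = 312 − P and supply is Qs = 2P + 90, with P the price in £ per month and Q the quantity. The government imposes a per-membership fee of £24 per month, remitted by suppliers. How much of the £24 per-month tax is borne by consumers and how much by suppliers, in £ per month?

Consumers bear £16 per month; suppliers bear £8 per month.

Before the tax: set 312 − P = 2P + 90 → P* = £74, Q* = 238.
With the tax collected from suppliers, supply shifts: Qs = 2(P − 24) + 90.
New equilibrium: consumers pay £90, suppliers receive £66, Q = 222. (Wedge: Pb − Ps = 24.)
Burden on consumers: £16; on suppliers: £8. (They sum to £24.)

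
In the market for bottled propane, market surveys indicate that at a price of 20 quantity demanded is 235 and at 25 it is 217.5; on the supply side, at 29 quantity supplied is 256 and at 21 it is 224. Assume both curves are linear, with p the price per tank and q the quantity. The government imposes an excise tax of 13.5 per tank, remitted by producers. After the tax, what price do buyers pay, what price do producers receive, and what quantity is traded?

Buyers pay 29.2; producers receive 15.7; quantity = 202.8.

Demand slope: (217.5 − 235)/(25 − 20) = -3.5, so qd = 305 − 3.5p.
Supply slope: (224 − 256)/(21 − 29) = 4, so qs = 4p + 140.
Before the tax: set 305 − 3.5p = 4p + 140 → p* = 22, q* = 228.
With the tax collected from producers, supply shifts: qs = 4(p − 13.5) + 140.
Solving gives q = 202.8 with buyers paying 29.2 and producers receiving 15.7 (the 13.5 wedge).
The less price-elastic side of the market bears the larger share of a per-unit tax.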